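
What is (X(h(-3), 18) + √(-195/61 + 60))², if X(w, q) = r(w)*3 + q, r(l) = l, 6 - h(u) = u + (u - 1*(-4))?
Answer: 111069/61 + 252*√23485/61 ≈ 2453.9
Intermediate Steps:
h(u) = 2 - 2*u (h(u) = 6 - (u + (u - 1*(-4))) = 6 - (u + (u + 4)) = 6 - (u + (4 + u)) = 6 - (4 + 2*u) = 6 + (-4 - 2*u) = 2 - 2*u)
X(w, q) = q + 3*w (X(w, q) = w*3 + q = 3*w + q = q + 3*w)
(X(h(-3), 18) + √(-195/61 + 60))² = ((18 + 3*(2 - 2*(-3))) + √(-195/61 + 60))² = ((18 + 3*(2 + 6)) + √(-195*1/61 + 60))² = ((18 + 3*8) + √(-195/61 + 60))² = ((18 + 24) + √(3465/61))² = (42 + 3*√23485/61)²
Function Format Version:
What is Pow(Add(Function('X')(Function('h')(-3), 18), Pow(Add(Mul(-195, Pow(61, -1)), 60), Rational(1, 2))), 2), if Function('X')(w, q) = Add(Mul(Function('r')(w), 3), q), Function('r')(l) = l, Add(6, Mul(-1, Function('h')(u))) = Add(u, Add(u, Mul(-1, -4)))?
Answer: Add(Rational(111069, 61), Mul(Rational(252, 61), Pow(23485, Rational(1, 2)))) ≈ 2453.9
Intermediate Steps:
Function('h')(u) = Add(2, Mul(-2, u)) (Function('h')(u) = Add(6, Mul(-1, Add(u, Add(u, Mul(-1, -4))))) = Add(6, Mul(-1, Add(u, Add(u, 4)))) = Add(6, Mul(-1, Add(u, Add(4, u)))) = Add(6, Mul(-1, Add(4, Mul(2, u)))) = Add(6, Add(-4, Mul(-2, u))) = Add(2, Mul(-2, u)))
Function('X')(w, q) = Add(q, Mul(3, w)) (Function('X')(w, q) = Add(Mul(w, 3), q) = Add(Mul(3, w), q) = Add(q, Mul(3, w)))
Pow(Add(Function('X')(Function('h')(-3), 18), Pow(Add(Mul(-195, Pow(61, -1)), 60), Rational(1, 2))), 2) = Pow(Add(Add(18, Mul(3, Add(2, Mul(-2, -3)))), Pow(Add(Mul(-195, Pow(61, -1)), 60), Rational(1, 2))), 2) = Pow(Add(Add(18, Mul(3, Add(2, 6))), Pow(Add(Mul(-195, Rational(1, 61)), 60), Rational(1, 2))), 2) = Pow(Add(Add(18, Mul(3, 8)), Pow(Add(Rational(-195, 61), 60), Rational(1, 2))), 2) = Pow(Add(Add(18, 24), Pow(Rational(3465, 61), Rational(1, 2))), 2) = Pow(Add(42, Mul(Rational(3, 61), Pow(23485, Rational(1, 2)))), 2)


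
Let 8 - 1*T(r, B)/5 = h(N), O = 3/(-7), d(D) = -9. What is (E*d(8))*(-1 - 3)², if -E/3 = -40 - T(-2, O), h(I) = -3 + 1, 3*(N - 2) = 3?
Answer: -38880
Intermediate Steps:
N = 3 (N = 2 + (⅓)*3 = 2 + 1 = 3)
h(I) = -2
O = -3/7 (O = 3*(-⅐) = -3/7 ≈ -0.42857)
T(r, B) = 50 (T(r, B) = 40 - 5*(-2) = 40 + 10 = 50)
E = 270 (E = -3*(-40 - 1*50) = -3*(-40 - 50) = -3*(-90) = 270)
(E*d(8))*(-1 - 3)² = (270*(-9))*(-1 - 3)² = -2430*(-4)² = -2430*16 = -38880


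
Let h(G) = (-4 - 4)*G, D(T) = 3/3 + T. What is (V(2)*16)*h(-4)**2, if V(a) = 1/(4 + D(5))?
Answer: 8192/5 ≈ 1638.4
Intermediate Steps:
D(T) = 1 + T (D(T) = 3*(1/3) + T = 1 + T)
h(G) = -8*G
V(a) = 1/10 (V(a) = 1/(4 + (1 + 5)) = 1/(4 + 6) = 1/10)
(V(2)*16)*h(-4)**2 = ((1/10)*16)*(-8*(-4))**2 = (8/5)*32**2 = (8/5)*1024 = 8192/5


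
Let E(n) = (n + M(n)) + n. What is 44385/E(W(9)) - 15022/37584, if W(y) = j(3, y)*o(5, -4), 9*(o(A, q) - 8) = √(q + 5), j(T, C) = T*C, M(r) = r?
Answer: 3176813/47304 ≈ 67.157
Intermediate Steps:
j(T, C) = C*T
o(A, q) = 8 + √(5 + q)/9 (o(A, q) = 8 + √(q + 5)/9 = 8 + √(5 + q)/9)
W(y) = 73*y/3 (W(y) = (y*3)*(8 + √(5 - 4)/9) = (3*y)*(8 + √1/9) = (3*y)*(8 + (⅑)*1) = (3*y)*(8 + ⅑) = (3*y)*(73/9) = 73*y/3)
E(n) = 3*n (E(n) = (n + n) + n = 2*n + n = 3*n)
44385/E(W(9)) - 15022/37584 = 44385/((3*((73/3)*9))) - 15022/37584 = 44385/((3*219)) - 15022*1/37584 = 44385/657 - 259/648 = 44385*(1/657) - 259/648 = 14795/219 - 259/648 = 3176813/47304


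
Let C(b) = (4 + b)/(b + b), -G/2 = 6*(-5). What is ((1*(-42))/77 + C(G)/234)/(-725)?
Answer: 10486/13996125 ≈ 0.00074921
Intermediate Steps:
G = 60 (G = -12*(-5) = -2*(-30) = 60)
C(b) = (4 + b)/(2*b) (C(b) = (4 + b)/((2*b)) = (4 + b)*(1/(2*b)) = (4 + b)/(2*b))
((1*(-42))/77 + C(G)/234)/(-725) = ((1*(-42))/77 + ((½)*(4 + 60)/60)/234)/(-725) = (-42*1/77 + ((½)*(1/60)*64)*(1/234))*(-1/725) = (-6/11 + (8/15)*(1/234))*(-1/725) = (-6/11 + 4/1755)*(-1/725) = -10486/19305*(-1/725) = 10486/13996125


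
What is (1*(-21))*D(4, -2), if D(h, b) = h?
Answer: -84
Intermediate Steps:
(1*(-21))*D(4, -2) = (1*(-21))*4 = -21*4 = -84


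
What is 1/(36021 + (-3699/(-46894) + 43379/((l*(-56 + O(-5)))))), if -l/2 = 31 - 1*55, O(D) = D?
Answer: 68652816/2471931393059 ≈ 2.7773e-5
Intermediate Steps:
l = 48 (l = -2*(31 - 1*55) = -2*(31 - 55) = -2*(-24) = 48)
1/(36021 + (-3699/(-46894) + 43379/((l*(-56 + O(-5)))))) = 1/(36021 + (-3699/(-46894) + 43379/((48*(-56 - 5))))) = 1/(36021 + (-3699*(-1/46894) + 43379/((48*(-61))))) = 1/(36021 + (3699/46894 + 43379/(-2928))) = 1/(36021 + (3699/46894 + 43379*(-1/2928))) = 1/(36021 + (3699/46894 - 43379/2928)) = 1/(36021 - 1011692077/68652816) = 1/(2471931393059/68652816) = 68652816/2471931393059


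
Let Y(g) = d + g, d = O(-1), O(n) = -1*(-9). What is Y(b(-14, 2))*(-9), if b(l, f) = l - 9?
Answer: 126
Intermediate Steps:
O(n) = 9
d = 9
b(l, f) = -9 + l
Y(g) = 9 + g
Y(b(-14, 2))*(-9) = (9 + (-9 - 14))*(-9) = (9 - 23)*(-9) = -14*(-9) = 126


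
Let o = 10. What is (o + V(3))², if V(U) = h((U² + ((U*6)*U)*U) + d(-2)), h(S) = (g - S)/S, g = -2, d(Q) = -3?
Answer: 570025/7056 ≈ 80.786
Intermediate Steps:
h(S) = (-2 - S)/S
V(U) = (1 - U² - 6*U³)/(-3 + U² + 6*U³) (V(U) = (-2 - ((U² + ((U*6)*U)*U) - 3))/((U² + ((U*6)*U)*U) - 3) = (-2 - ((U² + ((6*U)*U)*U) - 3))/((U² + ((6*U)*U)*U) - 3) = (-2 - ((U² + (6*U²)*U) - 3))/((U² + (6*U²)*U) - 3) = (-2 - ((U² + 6*U³) - 3))/((U² + 6*U³) - 3) = (-2 - (-3 + U² + 6*U³))/(-3 + U² + 6*U³) = (-2 + (3 - U² - 6*U³))/(-3 + U² + 6*U³) = (1 - U² - 6*U³)/(-3 + U² + 6*U³))
(o + V(3))² = (10 + (1 - 1*3² - 6*3³)/(-3 + 3² + 6*3³))² = (10 + (1 - 1*9 - 6*27)/(-3 + 9 + 6*27))² = (10 + (1 - 9 - 162)/(-3 + 9 + 162))² = (10 - 170/168)² = (10 + (1/168)*(-170))² = (10 - 85/84)² = (755/84)² = 570025/7056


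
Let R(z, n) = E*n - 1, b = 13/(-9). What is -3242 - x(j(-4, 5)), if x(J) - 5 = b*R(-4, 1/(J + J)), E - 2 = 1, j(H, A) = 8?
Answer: -467737/144 ≈ -3248.2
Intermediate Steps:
E = 3 (E = 2 + 1 = 3)
b = -13/9 (b = 13*(-1/9) = -13/9 ≈ -1.4444)
R(z, n) = -1 + 3*n (R(z, n) = 3*n - 1 = -1 + 3*n)
x(J) = 58/9 - 13/(6*J) (x(J) = 5 - 13*(-1 + 3/(J + J))/9 = 5 - 13*(-1 + 3/((2*J)))/9 = 5 - 13*(-1 + 3*(1/(2*J)))/9 = 5 - 13*(-1 + 3/(2*J))/9 = 5 + (13/9 - 13/(6*J)) = 58/9 - 13/(6*J))
-3242 - x(j(-4, 5)) = -3242 - (-39 + 116*8)/(18*8) = -3242 - (-39 + 928)/(18*8) = -3242 - 889/(18*8) = -3242 - 1*889/144 = -3242 - 889/144 = -467737/144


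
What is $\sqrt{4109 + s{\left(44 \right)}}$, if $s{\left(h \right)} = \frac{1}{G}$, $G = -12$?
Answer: $\frac{\sqrt{147921}}{6} \approx 64.101$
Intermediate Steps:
$s{\left(h \right)} = - \frac{1}{12}$ ($s{\left(h \right)} = \frac{1}{-12} = - \frac{1}{12}$)
$\sqrt{4109 + s{\left(44 \right)}} = \sqrt{4109 - \frac{1}{12}} = \sqrt{\frac{49307}{12}} = \frac{\sqrt{147921}}{6}$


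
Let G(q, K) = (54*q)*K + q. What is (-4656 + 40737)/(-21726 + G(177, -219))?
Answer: -12027/704917 ≈ -0.017062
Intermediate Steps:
G(q, K) = q + 54*K*q (G(q, K) = 54*K*q + q = q + 54*K*q)
(-4656 + 40737)/(-21726 + G(177, -219)) = (-4656 + 40737)/(-21726 + 177*(1 + 54*(-219))) = 36081/(-21726 + 177*(1 - 11826)) = 36081/(-21726 + 177*(-11825)) = 36081/(-21726 - 2093025) = 36081/(-2114751) = 36081*(-1/2114751) = -12027/704917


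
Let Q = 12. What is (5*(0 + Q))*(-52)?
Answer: -3120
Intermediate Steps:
(5*(0 + Q))*(-52) = (5*(0 + 12))*(-52) = (5*12)*(-52) = 60*(-52) = -3120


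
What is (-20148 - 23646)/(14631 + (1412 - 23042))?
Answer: 14598/2333 ≈ 6.2572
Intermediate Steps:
(-20148 - 23646)/(14631 + (1412 - 23042)) = -43794/(14631 - 21630) = -43794/(-6999) = -43794*(-1/6999) = 14598/2333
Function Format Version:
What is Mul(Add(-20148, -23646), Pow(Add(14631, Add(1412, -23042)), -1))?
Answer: Rational(14598, 2333) ≈ 6.2572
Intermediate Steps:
Mul(Add(-20148, -23646), Pow(Add(14631, Add(1412, -23042)), -1)) = Mul(-43794, Pow(Add(14631, -21630), -1)) = Mul(-43794, Pow(-6999, -1)) = Mul(-43794, Rational(-1, 6999)) = Rational(14598, 2333)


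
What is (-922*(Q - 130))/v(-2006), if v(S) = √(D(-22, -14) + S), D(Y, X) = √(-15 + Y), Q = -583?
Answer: 657386/√(-2006 + I*√37) ≈ 22.253 - 14678.0*I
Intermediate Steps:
v(S) = √(S + I*√37) (v(S) = √(√(-15 - 22) + S) = √(√(-37) + S) = √(I*√37 + S) = √(S + I*√37))
(-922*(Q - 130))/v(-2006) = (-922*(-583 - 130))/(√(-2006 + I*√37)) = (-922*(-713))/√(-2006 + I*√37) = 657386/√(-2006 + I*√37)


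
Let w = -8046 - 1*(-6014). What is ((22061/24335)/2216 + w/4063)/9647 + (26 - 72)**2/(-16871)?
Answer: -4474404047984856027/35659974880076685160 ≈ -0.12547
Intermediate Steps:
w = -2032 (w = -8046 + 6014 = -2032)
((22061/24335)/2216 + w/4063)/9647 + (26 - 72)**2/(-16871) = ((22061/24335)/2216 - 2032/4063)/9647 + (26 - 72)**2/(-16871) = ((22061*(1/24335))*(1/2216) - 2032*1/4063)*(1/9647) + (-46)**2*(-1/16871) = ((22061/24335)*(1/2216) - 2032/4063)*(1/9647) + 2116*(-1/16871) = (22061/53926360 - 2032/4063)*(1/9647) - 2116/16871 = -109488729677/219102800680*1/9647 - 2116/16871 = -109488729677/2113684718159960 - 2116/16871 = -4474404047984856027/35659974880076685160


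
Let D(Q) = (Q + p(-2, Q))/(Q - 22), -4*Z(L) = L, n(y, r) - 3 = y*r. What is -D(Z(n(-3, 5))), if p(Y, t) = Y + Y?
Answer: -1/19 ≈ -0.052632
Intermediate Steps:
n(y, r) = 3 + r*y (n(y, r) = 3 + y*r = 3 + r*y)
Z(L) = -L/4
p(Y, t) = 2*Y
D(Q) = (-4 + Q)/(-22 + Q) (D(Q) = (Q + 2*(-2))/(Q - 22) = (Q - 4)/(-22 + Q) = (-4 + Q)/(-22 + Q))
-D(Z(n(-3, 5))) = -(-4 - (3 + 5*(-3))/4)/(-22 - (3 + 5*(-3))/4) = -(-4 - (3 - 15)/4)/(-22 - (3 - 15)/4) = -(-4 - ¼*(-12))/(-22 - ¼*(-12)) = -(-4 + 3)/(-22 + 3) = -(-1)/(-19) = -(-1)*(-1)/19 = -1*1/19 = -1/19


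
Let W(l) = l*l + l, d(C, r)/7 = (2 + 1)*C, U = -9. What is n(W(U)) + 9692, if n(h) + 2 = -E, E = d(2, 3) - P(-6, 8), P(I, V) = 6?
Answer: 9654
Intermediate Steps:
d(C, r) = 21*C (d(C, r) = 7*((2 + 1)*C) = 7*(3*C) = 21*C)
W(l) = l + l² (W(l) = l² + l = l + l²)
E = 36 (E = 21*2 - 1*6 = 42 - 6 = 36)
n(h) = -38 (n(h) = -2 - 1*36 = -2 - 36 = -38)
n(W(U)) + 9692 = -38 + 9692 = 9654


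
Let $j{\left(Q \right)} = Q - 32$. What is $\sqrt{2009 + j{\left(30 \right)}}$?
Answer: $3 \sqrt{223} \approx 44.8$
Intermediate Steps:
$j{\left(Q \right)} = -32 + Q$
$\sqrt{2009 + j{\left(30 \right)}} = \sqrt{2009 + \left(-32 + 30\right)} = \sqrt{2009 - 2} = \sqrt{2007} = 3 \sqrt{223}$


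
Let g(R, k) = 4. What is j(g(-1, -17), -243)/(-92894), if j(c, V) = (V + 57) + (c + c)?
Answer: 89/46447 ≈ 0.0019162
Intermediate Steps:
j(c, V) = 57 + V + 2*c (j(c, V) = (57 + V) + 2*c = 57 + V + 2*c)
j(g(-1, -17), -243)/(-92894) = (57 - 243 + 2*4)/(-92894) = (57 - 243 + 8)*(-1/92894) = -178*(-1/92894) = 89/46447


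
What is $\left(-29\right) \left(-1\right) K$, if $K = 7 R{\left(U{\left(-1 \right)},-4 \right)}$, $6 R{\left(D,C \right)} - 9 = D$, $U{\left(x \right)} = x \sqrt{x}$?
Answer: $\frac{609}{2} - \frac{203 i}{6} \approx 304.5 - 33.833 i$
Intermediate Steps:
$U{\left(x \right)} = x^{\frac{3}{2}}$
$R{\left(D,C \right)} = \frac{3}{2} + \frac{D}{6}$
$K = \frac{21}{2} - \frac{7 i}{6}$ ($K = 7 \left(\frac{3}{2} + \frac{\left(-1\right)^{\frac{3}{2}}}{6}\right) = 7 \left(\frac{3}{2} + \frac{\left(-1\right) i}{6}\right) = 7 \left(\frac{3}{2} - \frac{i}{6}\right) = \frac{21}{2} - \frac{7 i}{6} \approx 10.5 - 1.1667 i$)
$\left(-29\right) \left(-1\right) K = \left(-29\right) \left(-1\right) \left(\frac{21}{2} - \frac{7 i}{6}\right) = 29 \left(\frac{21}{2} - \frac{7 i}{6}\right) = \frac{609}{2} - \frac{203 i}{6}$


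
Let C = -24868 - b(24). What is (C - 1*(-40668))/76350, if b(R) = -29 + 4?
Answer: 211/1018 ≈ 0.20727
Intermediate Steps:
b(R) = -25
C = -24843 (C = -24868 - 1*(-25) = -24868 + 25 = -24843)
(C - 1*(-40668))/76350 = (-24843 - 1*(-40668))/76350 = (-24843 + 40668)*(1/76350) = 15825*(1/76350) = 211/1018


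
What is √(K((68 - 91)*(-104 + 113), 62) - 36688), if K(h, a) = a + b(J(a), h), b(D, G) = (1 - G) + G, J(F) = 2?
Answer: 5*I*√1465 ≈ 191.38*I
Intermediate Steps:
b(D, G) = 1
K(h, a) = 1 + a (K(h, a) = a + 1 = 1 + a)
√(K((68 - 91)*(-104 + 113), 62) - 36688) = √((1 + 62) - 36688) = √(63 - 36688) = √(-36625) = 5*I*√1465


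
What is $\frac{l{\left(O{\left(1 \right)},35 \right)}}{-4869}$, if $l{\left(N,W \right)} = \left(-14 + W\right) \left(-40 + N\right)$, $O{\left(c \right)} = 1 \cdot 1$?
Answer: $\frac{91}{541} \approx 0.16821$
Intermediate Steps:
$O{\left(c \right)} = 1$
$l{\left(N,W \right)} = \left(-40 + N\right) \left(-14 + W\right)$
$\frac{l{\left(O{\left(1 \right)},35 \right)}}{-4869} = \frac{560 - 1400 - 14 + 1 \cdot 35}{-4869} = \left(560 - 1400 - 14 + 35\right) \left(- \frac{1}{4869}\right) = \left(-819\right) \left(- \frac{1}{4869}\right) = \frac{91}{541}$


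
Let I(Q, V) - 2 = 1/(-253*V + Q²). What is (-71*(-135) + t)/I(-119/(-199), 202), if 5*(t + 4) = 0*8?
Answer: 19390358775645/4047629489 ≈ 4790.5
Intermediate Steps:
t = -4 (t = -4 + (0*8)/5 = -4 + (⅕)*0 = -4 + 0 = -4)
I(Q, V) = 2 + 1/(Q² - 253*V) (I(Q, V) = 2 + 1/(-253*V + Q²) = 2 + 1/(Q² - 253*V))
(-71*(-135) + t)/I(-119/(-199), 202) = (-71*(-135) - 4)/(((1 - 506*202 + 2*(-119/(-199))²)/((-119/(-199))² - 253*202))) = (9585 - 4)/(((1 - 102212 + 2*(-119*(-1/199))²)/((-119*(-1/199))² - 51106))) = 9581/(((1 - 102212 + 2*(119/199)²)/((119/199)² - 51106))) = 9581/(((1 - 102212 + 2*(14161/39601))/(14161/39601 - 51106))) = 9581/(((1 - 102212 + 28322/39601)/(-2023834545/39601))) = 9581/((-39601/2023834545*(-4047629489/39601))) = 9581/(4047629489/2023834545) = 9581*(2023834545/4047629489) = 19390358775645/4047629489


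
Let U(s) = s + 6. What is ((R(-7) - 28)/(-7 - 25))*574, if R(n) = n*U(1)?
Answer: 22099/16 ≈ 1381.2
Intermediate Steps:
U(s) = 6 + s
R(n) = 7*n (R(n) = n*(6 + 1) = n*7 = 7*n)
((R(-7) - 28)/(-7 - 25))*574 = ((7*(-7) - 28)/(-7 - 25))*574 = ((-49 - 28)/(-32))*574 = -77*(-1/32)*574 = (77/32)*574 = 22099/16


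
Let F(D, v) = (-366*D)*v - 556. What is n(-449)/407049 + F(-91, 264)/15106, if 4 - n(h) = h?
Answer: 596479076365/1024813699 ≈ 582.04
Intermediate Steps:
n(h) = 4 - h
F(D, v) = -556 - 366*D*v (F(D, v) = -366*D*v - 556 = -556 - 366*D*v)
n(-449)/407049 + F(-91, 264)/15106 = (4 - 1*(-449))/407049 + (-556 - 366*(-91)*264)/15106 = (4 + 449)*(1/407049) + (-556 + 8792784)*(1/15106) = 453*(1/407049) + 8792228*(1/15106) = 151/135683 + 4396114/7553 = 596479076365/1024813699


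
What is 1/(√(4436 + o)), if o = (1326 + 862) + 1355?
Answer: √7979/7979 ≈ 0.011195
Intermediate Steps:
o = 3543 (o = 2188 + 1355 = 3543)
1/(√(4436 + o)) = 1/(√(4436 + 3543)) = 1/(√7979) = √7979/7979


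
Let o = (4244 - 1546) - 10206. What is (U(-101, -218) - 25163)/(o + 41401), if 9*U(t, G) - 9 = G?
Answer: -226676/305037 ≈ -0.74311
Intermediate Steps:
o = -7508 (o = 2698 - 10206 = -7508)
U(t, G) = 1 + G/9
(U(-101, -218) - 25163)/(o + 41401) = ((1 + (1/9)*(-218)) - 25163)/(-7508 + 41401) = ((1 - 218/9) - 25163)/33893 = (-209/9 - 25163)*(1/33893) = -226676/9*1/33893 = -226676/305037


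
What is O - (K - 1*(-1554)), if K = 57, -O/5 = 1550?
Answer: -9361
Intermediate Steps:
O = -7750 (O = -5*1550 = -7750)
O - (K - 1*(-1554)) = -7750 - (57 - 1*(-1554)) = -7750 - (57 + 1554) = -7750 - 1*1611 = -7750 - 1611 = -9361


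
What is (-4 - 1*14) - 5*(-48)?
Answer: 222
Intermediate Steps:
(-4 - 1*14) - 5*(-48) = (-4 - 14) + 240 = -18 + 240 = 222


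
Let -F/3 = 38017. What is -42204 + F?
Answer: -156255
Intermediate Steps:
F = -114051 (F = -3*38017 = -114051)
-42204 + F = -42204 - 114051 = -156255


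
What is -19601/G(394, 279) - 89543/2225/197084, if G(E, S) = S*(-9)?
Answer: 8595046909427/1101103380900 ≈ 7.8058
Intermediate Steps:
G(E, S) = -9*S
-19601/G(394, 279) - 89543/2225/197084 = -19601/((-9*279)) - 89543/2225/197084 = -19601/(-2511) - 89543*1/2225*(1/197084) = -19601*(-1/2511) - 89543/2225*1/197084 = 19601/2511 - 89543/438511900 = 8595046909427/1101103380900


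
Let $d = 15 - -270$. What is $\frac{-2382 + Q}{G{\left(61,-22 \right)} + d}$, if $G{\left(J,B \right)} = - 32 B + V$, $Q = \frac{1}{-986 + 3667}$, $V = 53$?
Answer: $- \frac{6386141}{2793602} \approx -2.286$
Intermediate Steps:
$Q = \frac{1}{2681} \approx 0.000373$
$G{\left(J,B \right)} = 53 - 32 B$ ($G{\left(J,B \right)} = - 32 B + 53 = 53 - 32 B$)
$d = 285$ ($d = 15 + 270 = 285$)
$\frac{-2382 + Q}{G{\left(61,-22 \right)} + d} = \frac{-2382 + \frac{1}{2681}}{\left(53 - -704\right) + 285} = - \frac{6386141}{2681 \left(\left(53 + 704\right) + 285\right)} = - \frac{6386141}{2681 \left(757 + 285\right)} = - \frac{6386141}{2681 \cdot 1042} = \left(- \frac{6386141}{2681}\right) \frac{1}{1042} = - \frac{6386141}{2793602}$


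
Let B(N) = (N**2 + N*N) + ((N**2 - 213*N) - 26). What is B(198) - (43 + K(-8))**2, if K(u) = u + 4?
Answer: 73891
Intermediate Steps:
K(u) = 4 + u
B(N) = -26 - 213*N + 3*N**2 (B(N) = (N**2 + N**2) + (-26 + N**2 - 213*N) = 2*N**2 + (-26 + N**2 - 213*N) = -26 - 213*N + 3*N**2)
B(198) - (43 + K(-8))**2 = (-26 - 213*198 + 3*198**2) - (43 + (4 - 8))**2 = (-26 - 42174 + 3*39204) - (43 - 4)**2 = (-26 - 42174 + 117612) - 1*39**2 = 75412 - 1*1521 = 75412 - 1521 = 73891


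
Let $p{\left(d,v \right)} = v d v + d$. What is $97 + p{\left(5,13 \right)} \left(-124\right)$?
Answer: $-105303$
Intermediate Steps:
$p{\left(d,v \right)} = d + d v^{2}$ ($p{\left(d,v \right)} = d v v + d = d v^{2} + d = d + d v^{2}$)
$97 + p{\left(5,13 \right)} \left(-124\right) = 97 + 5 \left(1 + 13^{2}\right) \left(-124\right) = 97 + 5 \left(1 + 169\right) \left(-124\right) = 97 + 5 \cdot 170 \left(-124\right) = 97 + 850 \left(-124\right) = 97 - 105400 = -105303$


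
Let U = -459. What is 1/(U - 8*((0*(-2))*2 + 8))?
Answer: -1/523 ≈ -0.0019120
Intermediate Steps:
1/(U - 8*((0*(-2))*2 + 8)) = 1/(-459 - 8*((0*(-2))*2 + 8)) = 1/(-459 - 8*(0*2 + 8)) = 1/(-459 - 8*(0 + 8)) = 1/(-459 - 8*8) = 1/(-459 - 64) = 1/(-523) = -1/523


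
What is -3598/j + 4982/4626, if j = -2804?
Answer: 7653469/3242826 ≈ 2.3601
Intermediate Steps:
-3598/j + 4982/4626 = -3598/(-2804) + 4982/4626 = -3598*(-1/2804) + 4982*(1/4626) = 1799/1402 + 2491/2313 = 7653469/3242826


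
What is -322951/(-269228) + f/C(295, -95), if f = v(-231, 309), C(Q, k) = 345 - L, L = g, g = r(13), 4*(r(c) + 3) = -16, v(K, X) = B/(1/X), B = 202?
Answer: 2114794007/11846032 ≈ 178.52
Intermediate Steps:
v(K, X) = 202*X (v(K, X) = 202/(1/X) = 202*X)
r(c) = -7 (r(c) = -3 + (1/4)*(-16) = -3 - 4 = -7)
g = -7
L = -7
C(Q, k) = 352 (C(Q, k) = 345 - 1*(-7) = 345 + 7 = 352)
f = 62418 (f = 202*309 = 62418)
-322951/(-269228) + f/C(295, -95) = -322951/(-269228) + 62418/352 = -322951*(-1/269228) + 62418*(1/352) = 322951/269228 + 31209/176 = 2114794007/11846032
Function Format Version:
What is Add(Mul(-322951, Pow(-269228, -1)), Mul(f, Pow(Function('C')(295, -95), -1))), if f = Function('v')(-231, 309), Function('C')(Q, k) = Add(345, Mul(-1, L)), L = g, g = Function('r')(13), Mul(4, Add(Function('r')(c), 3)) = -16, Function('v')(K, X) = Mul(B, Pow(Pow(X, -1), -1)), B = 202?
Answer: Rational(2114794007, 11846032) ≈ 178.52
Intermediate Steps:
Function('v')(K, X) = Mul(202, X) (Function('v')(K, X) = Mul(202, Pow(Pow(X, -1), -1)) = Mul(202, X))
Function('r')(c) = -7 (Function('r')(c) = Add(-3, Mul(Rational(1, 4), -16)) = Add(-3, -4) = -7)
g = -7
L = -7
Function('C')(Q, k) = 352 (Function('C')(Q, k) = Add(345, Mul(-1, -7)) = Add(345, 7) = 352)
f = 62418 (f = Mul(202, 309) = 62418)
Add(Mul(-322951, Pow(-269228, -1)), Mul(f, Pow(Function('C')(295, -95), -1))) = Add(Mul(-322951, Pow(-269228, -1)), Mul(62418, Pow(352, -1))) = Add(Mul(-322951, Rational(-1, 269228)), Mul(62418, Rational(1, 352))) = Add(Rational(322951, 269228), Rational(31209, 176)) = Rational(2114794007, 11846032)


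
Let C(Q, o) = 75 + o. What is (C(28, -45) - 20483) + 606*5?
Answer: -17423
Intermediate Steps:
(C(28, -45) - 20483) + 606*5 = ((75 - 45) - 20483) + 606*5 = (30 - 20483) + 3030 = -20453 + 3030 = -17423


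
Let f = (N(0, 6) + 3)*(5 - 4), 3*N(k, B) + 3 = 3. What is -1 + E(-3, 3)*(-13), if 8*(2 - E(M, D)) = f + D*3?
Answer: -15/2 ≈ -7.5000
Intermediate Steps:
N(k, B) = 0 (N(k, B) = -1 + (⅓)*3 = -1 + 1 = 0)
f = 3 (f = (0 + 3)*(5 - 4) = 3*1 = 3)
E(M, D) = 13/8 - 3*D/8 (E(M, D) = 2 - (3 + D*3)/8 = 2 - (3 + 3*D)/8 = 2 + (-3/8 - 3*D/8) = 13/8 - 3*D/8)
-1 + E(-3, 3)*(-13) = -1 + (13/8 - 3/8*3)*(-13) = -1 + (13/8 - 9/8)*(-13) = -1 + (½)*(-13) = -1 - 13/2 = -15/2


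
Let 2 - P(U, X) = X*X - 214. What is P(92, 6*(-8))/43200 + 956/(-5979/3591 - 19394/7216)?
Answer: -2477795057137/11278831800 ≈ -219.69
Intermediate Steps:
P(U, X) = 216 - X**2 (P(U, X) = 2 - (X*X - 214) = 2 - (X**2 - 214) = 2 - (-214 + X**2) = 2 + (214 - X**2) = 216 - X**2)
P(92, 6*(-8))/43200 + 956/(-5979/3591 - 19394/7216) = (216 - (6*(-8))**2)/43200 + 956/(-5979/3591 - 19394/7216) = (216 - 1*(-48)**2)*(1/43200) + 956/(-5979*1/3591 - 19394*1/7216) = (216 - 1*2304)*(1/43200) + 956/(-1993/1197 - 9697/3608) = (216 - 2304)*(1/43200) + 956/(-18798053/4318776) = -2088*1/43200 + 956*(-4318776/18798053) = -29/600 - 4128749856/18798053 = -2477795057137/11278831800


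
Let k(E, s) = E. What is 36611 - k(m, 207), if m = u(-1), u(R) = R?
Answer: 36612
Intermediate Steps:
m = -1
36611 - k(m, 207) = 36611 - 1*(-1) = 36611 + 1 = 36612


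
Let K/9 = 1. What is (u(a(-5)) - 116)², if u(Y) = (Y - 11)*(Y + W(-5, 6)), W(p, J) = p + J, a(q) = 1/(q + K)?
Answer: 4289041/256 ≈ 16754.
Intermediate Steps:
K = 9 (K = 9*1 = 9)
a(q) = 1/(9 + q) (a(q) = 1/(q + 9) = 1/(9 + q))
W(p, J) = J + p
u(Y) = (1 + Y)*(-11 + Y) (u(Y) = (Y - 11)*(Y + (6 - 5)) = (-11 + Y)*(Y + 1) = (-11 + Y)*(1 + Y) = (1 + Y)*(-11 + Y))
(u(a(-5)) - 116)² = ((-11 + (1/(9 - 5))² - 10/(9 - 5)) - 116)² = ((-11 + (1/4)² - 10/4) - 116)² = ((-11 + (¼)² - 10*¼) - 116)² = ((-11 + 1/16 - 5/2) - 116)² = (-215/16 - 116)² = (-2071/16)² = 4289041/256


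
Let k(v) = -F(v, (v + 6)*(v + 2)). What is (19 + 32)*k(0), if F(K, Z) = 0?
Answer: 0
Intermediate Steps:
k(v) = 0 (k(v) = -1*0 = 0)
(19 + 32)*k(0) = (19 + 32)*0 = 51*0 = 0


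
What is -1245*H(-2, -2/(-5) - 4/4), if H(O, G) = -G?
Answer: -747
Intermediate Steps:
-1245*H(-2, -2/(-5) - 4/4) = -(-1245)*(-2/(-5) - 4/4) = -(-1245)*(-2*(-⅕) - 4*¼) = -(-1245)*(⅖ - 1) = -(-1245)*(-3)/5 = -1245*⅗ = -747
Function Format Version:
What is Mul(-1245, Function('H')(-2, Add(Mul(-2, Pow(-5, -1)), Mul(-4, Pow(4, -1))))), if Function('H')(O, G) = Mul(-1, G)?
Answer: -747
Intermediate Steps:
Mul(-1245, Function('H')(-2, Add(Mul(-2, Pow(-5, -1)), Mul(-4, Pow(4, -1))))) = Mul(-1245, Mul(-1, Add(Mul(-2, Pow(-5, -1)), Mul(-4, Pow(4, -1))))) = Mul(-1245, Mul(-1, Add(Mul(-2, Rational(-1, 5)), Mul(-4, Rational(1, 4))))) = Mul(-1245, Mul(-1, Add(Rational(2, 5), -1))) = Mul(-1245, Mul(-1, Rational(-3, 5))) = Mul(-1245, Rational(3, 5)) = -747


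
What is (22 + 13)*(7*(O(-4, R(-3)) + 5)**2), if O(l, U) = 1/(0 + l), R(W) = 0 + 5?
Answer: 88445/16 ≈ 5527.8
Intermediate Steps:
R(W) = 5
O(l, U) = 1/l
(22 + 13)*(7*(O(-4, R(-3)) + 5)**2) = (22 + 13)*(7*(1/(-4) + 5)**2) = 35*(7*(-1/4 + 5)**2) = 35*(7*(19/4)**2) = 35*(7*(361/16)) = 35*(2527/16) = 88445/16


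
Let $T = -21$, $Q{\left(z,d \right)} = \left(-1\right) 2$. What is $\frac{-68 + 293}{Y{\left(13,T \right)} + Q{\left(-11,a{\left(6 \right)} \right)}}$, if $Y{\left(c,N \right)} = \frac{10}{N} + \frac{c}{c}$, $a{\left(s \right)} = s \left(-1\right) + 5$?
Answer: $- \frac{4725}{31} \approx -152.42$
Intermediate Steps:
$a{\left(s \right)} = 5 - s$ ($a{\left(s \right)} = - s + 5 = 5 - s$)
$Q{\left(z,d \right)} = -2$
$Y{\left(c,N \right)} = 1 + \frac{10}{N}$ ($Y{\left(c,N \right)} = \frac{10}{N} + 1 = 1 + \frac{10}{N}$)
$\frac{-68 + 293}{Y{\left(13,T \right)} + Q{\left(-11,a{\left(6 \right)} \right)}} = \frac{-68 + 293}{\frac{10 - 21}{-21} - 2} = \frac{225}{\left(- \frac{1}{21}\right) \left(-11\right) - 2} = \frac{225}{\frac{11}{21} - 2} = \frac{225}{- \frac{31}{21}} = 225 \left(- \frac{21}{31}\right) = - \frac{4725}{31}$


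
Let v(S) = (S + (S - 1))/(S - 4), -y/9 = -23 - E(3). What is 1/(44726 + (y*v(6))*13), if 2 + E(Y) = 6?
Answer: 2/124201 ≈ 1.6103e-5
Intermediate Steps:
E(Y) = 4 (E(Y) = -2 + 6 = 4)
y = 243 (y = -9*(-23 - 1*4) = -9*(-23 - 4) = -9*(-27) = 243)
v(S) = (-1 + 2*S)/(-4 + S) (v(S) = (S + (-1 + S))/(-4 + S) = (-1 + 2*S)/(-4 + S))
1/(44726 + (y*v(6))*13) = 1/(44726 + (243*((-1 + 2*6)/(-4 + 6)))*13) = 1/(44726 + (243*((-1 + 12)/2))*13) = 1/(44726 + (243*((½)*11))*13) = 1/(44726 + (243*(11/2))*13) = 1/(44726 + (2673/2)*13) = 1/(44726 + 34749/2) = 1/(124201/2) = 2/124201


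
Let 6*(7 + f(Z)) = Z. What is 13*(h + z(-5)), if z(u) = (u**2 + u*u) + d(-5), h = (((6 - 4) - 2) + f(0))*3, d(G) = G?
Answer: 312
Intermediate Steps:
f(Z) = -7 + Z/6
h = -21 (h = (((6 - 4) - 2) + (-7 + (1/6)*0))*3 = ((2 - 2) + (-7 + 0))*3 = (0 - 7)*3 = -7*3 = -21)
z(u) = -5 + 2*u**2 (z(u) = (u**2 + u*u) - 5 = (u**2 + u**2) - 5 = 2*u**2 - 5 = -5 + 2*u**2)
13*(h + z(-5)) = 13*(-21 + (-5 + 2*(-5)**2)) = 13*(-21 + (-5 + 2*25)) = 13*(-21 + (-5 + 50)) = 13*(-21 + 45) = 13*24 = 312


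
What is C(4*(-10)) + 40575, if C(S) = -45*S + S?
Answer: 42335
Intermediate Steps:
C(S) = -44*S
C(4*(-10)) + 40575 = -176*(-10) + 40575 = -44*(-40) + 40575 = 1760 + 40575 = 42335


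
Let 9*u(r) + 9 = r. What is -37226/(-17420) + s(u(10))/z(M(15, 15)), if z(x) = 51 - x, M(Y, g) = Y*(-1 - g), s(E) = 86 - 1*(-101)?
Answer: 7045153/2534610 ≈ 2.7796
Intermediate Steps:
u(r) = -1 + r/9
s(E) = 187 (s(E) = 86 + 101 = 187)
-37226/(-17420) + s(u(10))/z(M(15, 15)) = -37226/(-17420) + 187/(51 - (-1)*15*(1 + 15)) = -37226*(-1/17420) + 187/(51 - (-1)*15*16) = 18613/8710 + 187/(51 - 1*(-240)) = 18613/8710 + 187/(51 + 240) = 18613/8710 + 187/291 = 7045153/2534610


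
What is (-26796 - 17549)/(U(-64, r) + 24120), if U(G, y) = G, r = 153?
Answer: -44345/24056 ≈ -1.8434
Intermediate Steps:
(-26796 - 17549)/(U(-64, r) + 24120) = (-26796 - 17549)/(-64 + 24120) = -44345/24056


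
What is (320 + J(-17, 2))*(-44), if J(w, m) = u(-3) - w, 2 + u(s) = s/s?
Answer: -14784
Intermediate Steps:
u(s) = -1 (u(s) = -2 + s/s = -2 + 1 = -1)
J(w, m) = -1 - w
(320 + J(-17, 2))*(-44) = (320 + (-1 - 1*(-17)))*(-44) = (320 + (-1 + 17))*(-44) = (320 + 16)*(-44) = 336*(-44) = -14784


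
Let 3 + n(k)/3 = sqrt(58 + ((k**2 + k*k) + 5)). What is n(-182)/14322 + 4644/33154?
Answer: 1003227/7194418 + sqrt(66311)/4774 ≈ 0.19339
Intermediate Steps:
n(k) = -9 + 3*sqrt(63 + 2*k**2) (n(k) = -9 + 3*sqrt(58 + ((k**2 + k*k) + 5)) = -9 + 3*sqrt(58 + ((k**2 + k**2) + 5)) = -9 + 3*sqrt(58 + (2*k**2 + 5)) = -9 + 3*sqrt(58 + (5 + 2*k**2)) = -9 + 3*sqrt(63 + 2*k**2))
n(-182)/14322 + 4644/33154 = (-9 + 3*sqrt(63 + 2*(-182)**2))/14322 + 4644/33154 = (-9 + 3*sqrt(63 + 2*33124))*(1/14322) + 4644*(1/33154) = (-9 + 3*sqrt(63 + 66248))*(1/14322) + 2322/16577 = (-9 + 3*sqrt(66311))*(1/14322) + 2322/16577 = (-3/4774 + sqrt(66311)/4774) + 2322/16577 = 1003227/7194418 + sqrt(66311)/4774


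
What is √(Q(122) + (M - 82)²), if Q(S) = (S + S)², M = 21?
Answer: 61*√17 ≈ 251.51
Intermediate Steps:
Q(S) = 4*S² (Q(S) = (2*S)² = 4*S²)
√(Q(122) + (M - 82)²) = √(4*122² + (21 - 82)²) = √(4*14884 + (-61)²) = √(59536 + 3721) = √63257 = 61*√17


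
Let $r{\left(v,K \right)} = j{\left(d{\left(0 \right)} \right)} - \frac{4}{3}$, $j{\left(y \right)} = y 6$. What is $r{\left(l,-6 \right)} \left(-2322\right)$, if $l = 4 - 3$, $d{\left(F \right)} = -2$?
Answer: $30960$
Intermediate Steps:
$l = 1$
$j{\left(y \right)} = 6 y$
$r{\left(v,K \right)} = - \frac{40}{3}$ ($r{\left(v,K \right)} = 6 \left(-2\right) - \frac{4}{3} = -12 - \frac{4}{3} = - \frac{40}{3}$)
$r{\left(l,-6 \right)} \left(-2322\right) = \left(- \frac{40}{3}\right) \left(-2322\right) = 30960$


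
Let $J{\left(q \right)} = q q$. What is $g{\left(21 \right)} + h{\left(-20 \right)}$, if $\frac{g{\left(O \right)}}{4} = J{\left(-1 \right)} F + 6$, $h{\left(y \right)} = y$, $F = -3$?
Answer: $-8$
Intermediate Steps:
$J{\left(q \right)} = q^{2}$
$g{\left(O \right)} = 12$ ($g{\left(O \right)} = 4 \left(\left(-1\right)^{2} \left(-3\right) + 6\right) = 4 \left(1 \left(-3\right) + 6\right) = 4 \left(-3 + 6\right) = 4 \cdot 3 = 12$)
$g{\left(21 \right)} + h{\left(-20 \right)} = 12 - 20 = -8$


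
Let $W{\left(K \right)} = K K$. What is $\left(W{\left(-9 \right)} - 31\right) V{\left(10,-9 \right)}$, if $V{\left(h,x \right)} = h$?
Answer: $500$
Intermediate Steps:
$W{\left(K \right)} = K^{2}$
$\left(W{\left(-9 \right)} - 31\right) V{\left(10,-9 \right)} = \left(\left(-9\right)^{2} - 31\right) 10 = \left(81 - 31\right) 10 = 50 \cdot 10 = 500$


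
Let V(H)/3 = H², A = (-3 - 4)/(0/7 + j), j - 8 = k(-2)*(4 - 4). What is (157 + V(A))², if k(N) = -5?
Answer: 103938025/4096 ≈ 25376.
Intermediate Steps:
j = 8 (j = 8 - 5*(4 - 4) = 8 - 5*0 = 8 + 0 = 8)
A = -7/8 (A = (-3 - 4)/(0/7 + 8) = -7/(0*(⅐) + 8) = -7/(0 + 8) = -7/8 ≈ -0.87500)
V(H) = 3*H²
(157 + V(A))² = (157 + 3*(-7/8)²)² = (157 + 3*(49/64))² = (157 + 147/64)² = (10195/64)² = 103938025/4096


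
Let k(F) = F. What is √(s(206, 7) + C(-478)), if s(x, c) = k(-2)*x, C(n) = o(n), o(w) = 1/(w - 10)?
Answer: I*√24528954/244 ≈ 20.298*I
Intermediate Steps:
o(w) = 1/(-10 + w)
C(n) = 1/(-10 + n)
s(x, c) = -2*x
√(s(206, 7) + C(-478)) = √(-2*206 + 1/(-10 - 478)) = √(-412 + 1/(-488)) = √(-412 - 1/488) = √(-201057/488) = I*√24528954/244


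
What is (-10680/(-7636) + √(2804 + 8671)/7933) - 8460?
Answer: -16147470/1909 + 15*√51/7933 ≈ -8458.6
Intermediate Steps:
(-10680/(-7636) + √(2804 + 8671)/7933) - 8460 = (-10680*(-1/7636) + √11475*(1/7933)) - 8460 = (2670/1909 + (15*√51)*(1/7933)) - 8460 = (2670/1909 + 15*√51/7933) - 8460 = -16147470/1909 + 15*√51/7933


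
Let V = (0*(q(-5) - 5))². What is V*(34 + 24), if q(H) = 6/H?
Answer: 0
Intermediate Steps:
V = 0 (V = (0*(6/(-5) - 5))² = (0*(6*(-⅕) - 5))² = (0*(-6/5 - 5))² = (0*(-31/5))² = 0² = 0)
V*(34 + 24) = 0*(34 + 24) = 0*58 = 0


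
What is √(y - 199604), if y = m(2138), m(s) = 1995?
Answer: I*√197609 ≈ 444.53*I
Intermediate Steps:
y = 1995
√(y - 199604) = √(1995 - 199604) = √(-197609) = I*√197609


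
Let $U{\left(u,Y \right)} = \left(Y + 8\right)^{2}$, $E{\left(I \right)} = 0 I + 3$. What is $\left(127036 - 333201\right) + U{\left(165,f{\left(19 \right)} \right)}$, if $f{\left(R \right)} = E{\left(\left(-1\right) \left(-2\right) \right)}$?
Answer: $-206044$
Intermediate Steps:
$E{\left(I \right)} = 3$ ($E{\left(I \right)} = 0 + 3 = 3$)
$f{\left(R \right)} = 3$
$U{\left(u,Y \right)} = \left(8 + Y\right)^{2}$
$\left(127036 - 333201\right) + U{\left(165,f{\left(19 \right)} \right)} = \left(127036 - 333201\right) + \left(8 + 3\right)^{2} = -206165 + 11^{2} = -206165 + 121 = -206044$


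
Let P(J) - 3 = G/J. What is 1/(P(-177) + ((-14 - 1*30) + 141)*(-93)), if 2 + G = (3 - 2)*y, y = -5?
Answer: -177/1596179 ≈ -0.00011089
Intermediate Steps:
G = -7 (G = -2 + (3 - 2)*(-5) = -2 + 1*(-5) = -2 - 5 = -7)
P(J) = 3 - 7/J
1/(P(-177) + ((-14 - 1*30) + 141)*(-93)) = 1/((3 - 7/(-177)) + ((-14 - 1*30) + 141)*(-93)) = 1/((3 - 7*(-1/177)) + ((-14 - 30) + 141)*(-93)) = 1/((3 + 7/177) + (-44 + 141)*(-93)) = 1/(538/177 + 97*(-93)) = 1/(538/177 - 9021) = 1/(-1596179/177) = -177/1596179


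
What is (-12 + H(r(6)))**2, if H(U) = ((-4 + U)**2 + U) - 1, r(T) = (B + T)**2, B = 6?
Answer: 389312361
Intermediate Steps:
r(T) = (6 + T)**2
H(U) = -1 + U + (-4 + U)**2 (H(U) = (U + (-4 + U)**2) - 1 = -1 + U + (-4 + U)**2)
(-12 + H(r(6)))**2 = (-12 + (-1 + (6 + 6)**2 + (-4 + (6 + 6)**2)**2))**2 = (-12 + (-1 + 12**2 + (-4 + 12**2)**2))**2 = (-12 + (-1 + 144 + (-4 + 144)**2))**2 = (-12 + (-1 + 144 + 140**2))**2 = (-12 + (-1 + 144 + 19600))**2 = (-12 + 19743)**2 = 19731**2 = 389312361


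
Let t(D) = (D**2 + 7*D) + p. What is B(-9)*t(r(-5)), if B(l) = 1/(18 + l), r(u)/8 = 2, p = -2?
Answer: 122/3 ≈ 40.667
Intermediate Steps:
r(u) = 16 (r(u) = 8*2 = 16)
t(D) = -2 + D**2 + 7*D (t(D) = (D**2 + 7*D) - 2 = -2 + D**2 + 7*D)
B(-9)*t(r(-5)) = (-2 + 16**2 + 7*16)/(18 - 9) = (-2 + 256 + 112)/9 = (1/9)*366 = 122/3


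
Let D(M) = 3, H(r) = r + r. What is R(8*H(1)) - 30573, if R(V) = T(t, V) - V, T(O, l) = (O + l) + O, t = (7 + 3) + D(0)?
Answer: -30547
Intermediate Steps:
H(r) = 2*r
t = 13 (t = (7 + 3) + 3 = 10 + 3 = 13)
T(O, l) = l + 2*O
R(V) = 26 (R(V) = (V + 2*13) - V = (V + 26) - V = (26 + V) - V = 26)
R(8*H(1)) - 30573 = 26 - 30573 = -30547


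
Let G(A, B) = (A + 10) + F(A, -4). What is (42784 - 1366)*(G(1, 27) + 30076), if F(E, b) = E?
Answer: 1246184784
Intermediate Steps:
G(A, B) = 10 + 2*A (G(A, B) = (A + 10) + A = (10 + A) + A = 10 + 2*A)
(42784 - 1366)*(G(1, 27) + 30076) = (42784 - 1366)*((10 + 2*1) + 30076) = 41418*((10 + 2) + 30076) = 41418*(12 + 30076) = 41418*30088 = 1246184784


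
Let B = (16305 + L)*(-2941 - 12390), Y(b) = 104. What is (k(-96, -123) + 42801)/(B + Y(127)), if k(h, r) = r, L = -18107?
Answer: 21339/13813283 ≈ 0.0015448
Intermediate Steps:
B = 27626462 (B = (16305 - 18107)*(-2941 - 12390) = -1802*(-15331) = 27626462)
(k(-96, -123) + 42801)/(B + Y(127)) = (-123 + 42801)/(27626462 + 104) = 42678/27626566 = 42678*(1/27626566) = 21339/13813283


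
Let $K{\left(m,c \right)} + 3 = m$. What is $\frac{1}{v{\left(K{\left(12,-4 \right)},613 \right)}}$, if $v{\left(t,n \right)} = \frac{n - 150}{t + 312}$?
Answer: $\frac{321}{463} \approx 0.6933$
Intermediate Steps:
$K{\left(m,c \right)} = -3 + m$
$v{\left(t,n \right)} = \frac{-150 + n}{312 + t}$
$\frac{1}{v{\left(K{\left(12,-4 \right)},613 \right)}} = \frac{1}{\frac{1}{312 + \left(-3 + 12\right)} \left(-150 + 613\right)} = \frac{1}{\frac{1}{312 + 9} \cdot 463} = \frac{1}{\frac{1}{321} \cdot 463} = \frac{1}{\frac{463}{321}} = \frac{321}{463}$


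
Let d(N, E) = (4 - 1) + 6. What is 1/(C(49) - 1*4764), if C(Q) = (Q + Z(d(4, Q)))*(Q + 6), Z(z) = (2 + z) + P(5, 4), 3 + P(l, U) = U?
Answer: -1/1409 ≈ -0.00070972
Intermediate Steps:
d(N, E) = 9 (d(N, E) = 3 + 6 = 9)
P(l, U) = -3 + U
Z(z) = 3 + z (Z(z) = (2 + z) + (-3 + 4) = (2 + z) + 1 = 3 + z)
C(Q) = (6 + Q)*(12 + Q) (C(Q) = (Q + (3 + 9))*(Q + 6) = (Q + 12)*(6 + Q) = (12 + Q)*(6 + Q) = (6 + Q)*(12 + Q))
1/(C(49) - 1*4764) = 1/((72 + 49**2 + 18*49) - 1*4764) = 1/((72 + 2401 + 882) - 4764) = 1/(3355 - 4764) = 1/(-1409) = -1/1409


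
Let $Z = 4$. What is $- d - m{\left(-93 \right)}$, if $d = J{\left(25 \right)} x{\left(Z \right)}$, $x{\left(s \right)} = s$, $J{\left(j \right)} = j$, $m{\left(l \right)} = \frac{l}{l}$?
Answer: $-101$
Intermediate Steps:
$m{\left(l \right)} = 1$
$d = 100$ ($d = 25 \cdot 4 = 100$)
$- d - m{\left(-93 \right)} = \left(-1\right) 100 - 1 = -100 - 1 = -101$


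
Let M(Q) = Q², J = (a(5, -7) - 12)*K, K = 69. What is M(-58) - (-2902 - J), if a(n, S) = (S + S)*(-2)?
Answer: 7370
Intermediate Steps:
a(n, S) = -4*S (a(n, S) = (2*S)*(-2) = -4*S)
J = 1104 (J = (-4*(-7) - 12)*69 = (28 - 12)*69 = 16*69 = 1104)
M(-58) - (-2902 - J) = (-58)² - (-2902 - 1*1104) = 3364 - (-2902 - 1104) = 3364 - 1*(-4006) = 3364 + 4006 = 7370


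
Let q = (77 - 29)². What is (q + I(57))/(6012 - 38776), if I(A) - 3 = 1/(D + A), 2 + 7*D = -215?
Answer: -59983/851864 ≈ -0.070414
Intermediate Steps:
D = -31 (D = -2/7 + (⅐)*(-215) = -2/7 - 215/7 = -31)
q = 2304 (q = 48² = 2304)
I(A) = 3 + 1/(-31 + A)
(q + I(57))/(6012 - 38776) = (2304 + (-92 + 3*57)/(-31 + 57))/(6012 - 38776) = (2304 + (-92 + 171)/26)/(-32764) = (2304 + (1/26)*79)*(-1/32764) = (2304 + 79/26)*(-1/32764) = (59983/26)*(-1/32764) = -59983/851864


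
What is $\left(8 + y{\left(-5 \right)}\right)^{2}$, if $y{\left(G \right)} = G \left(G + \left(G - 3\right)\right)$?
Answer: $5329$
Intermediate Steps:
$y{\left(G \right)} = G \left(-3 + 2 G\right)$ ($y{\left(G \right)} = G \left(G + \left(G - 3\right)\right) = G \left(G + \left(-3 + G\right)\right) = G \left(-3 + 2 G\right)$)
$\left(8 + y{\left(-5 \right)}\right)^{2} = \left(8 - 5 \left(-3 + 2 \left(-5\right)\right)\right)^{2} = \left(8 - 5 \left(-3 - 10\right)\right)^{2} = \left(8 - -65\right)^{2} = \left(8 + 65\right)^{2} = 73^{2} = 5329$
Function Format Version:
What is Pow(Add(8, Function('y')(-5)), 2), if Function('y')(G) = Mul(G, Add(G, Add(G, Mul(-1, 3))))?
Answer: 5329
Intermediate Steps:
Function('y')(G) = Mul(G, Add(-3, Mul(2, G))) (Function('y')(G) = Mul(G, Add(G, Add(G, -3))) = Mul(G, Add(G, Add(-3, G))) = Mul(G, Add(-3, Mul(2, G))))
Pow(Add(8, Function('y')(-5)), 2) = Pow(Add(8, Mul(-5, Add(-3, Mul(2, -5)))), 2) = Pow(Add(8, Mul(-5, Add(-3, -10))), 2) = Pow(Add(8, Mul(-5, -13)), 2) = Pow(Add(8, 65), 2) = Pow(73, 2) = 5329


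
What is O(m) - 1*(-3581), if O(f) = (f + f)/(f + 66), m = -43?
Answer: 82277/23 ≈ 3577.3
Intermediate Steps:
O(f) = 2*f/(66 + f) (O(f) = (2*f)/(66 + f) = 2*f/(66 + f))
O(m) - 1*(-3581) = 2*(-43)/(66 - 43) - 1*(-3581) = 2*(-43)/23 + 3581 = 2*(-43)*(1/23) + 3581 = -86/23 + 3581 = 82277/23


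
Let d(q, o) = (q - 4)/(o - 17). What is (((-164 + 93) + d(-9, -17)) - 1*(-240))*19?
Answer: 109421/34 ≈ 3218.3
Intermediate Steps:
d(q, o) = (-4 + q)/(-17 + o)
(((-164 + 93) + d(-9, -17)) - 1*(-240))*19 = (((-164 + 93) + (-4 - 9)/(-17 - 17)) - 1*(-240))*19 = ((-71 - 13/(-34)) + 240)*19 = ((-71 - 1/34*(-13)) + 240)*19 = ((-71 + 13/34) + 240)*19 = (-2401/34 + 240)*19 = (5759/34)*19 = 109421/34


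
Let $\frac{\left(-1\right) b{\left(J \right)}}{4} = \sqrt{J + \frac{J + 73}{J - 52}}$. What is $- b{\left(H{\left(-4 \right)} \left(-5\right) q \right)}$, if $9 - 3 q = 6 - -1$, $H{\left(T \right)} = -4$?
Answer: $\frac{2 \sqrt{336081}}{87} \approx 13.327$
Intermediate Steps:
$q = \frac{2}{3}$ ($q = 3 - \frac{6 - -1}{3} = 3 - \frac{6 + \left(-4 + 5\right)}{3} = 3 - \frac{6 + 1}{3} = 3 - \frac{7}{3} = \frac{2}{3} \approx 0.66667$)
$b{\left(J \right)} = - 4 \sqrt{J + \frac{73 + J}{-52 + J}}$ ($b{\left(J \right)} = - 4 \sqrt{J + \frac{J + 73}{J - 52}} = - 4 \sqrt{J + \frac{73 + J}{-52 + J}}$)
$- b{\left(H{\left(-4 \right)} \left(-5\right) q \right)} = - \left(-4\right) \sqrt{\frac{73 + \left(-4\right) \left(-5\right) \frac{2}{3} + \left(-4\right) \left(-5\right) \frac{2}{3} \left(-52 + \left(-4\right) \left(-5\right) \frac{2}{3}\right)}{-52 + \left(-4\right) \left(-5\right) \frac{2}{3}}} = - \left(-4\right) \sqrt{\frac{73 + 20 \cdot \frac{2}{3} + 20 \cdot \frac{2}{3} \left(-52 + 20 \cdot \frac{2}{3}\right)}{-52 + 20 \cdot \frac{2}{3}}} = - \left(-4\right) \sqrt{\frac{73 + \frac{40}{3} + \frac{40 \left(-52 + \frac{40}{3}\right)}{3}}{-52 + \frac{40}{3}}} = - \left(-4\right) \sqrt{\frac{73 + \frac{40}{3} + \frac{40}{3} \left(- \frac{116}{3}\right)}{- \frac{116}{3}}} = - \left(-4\right) \sqrt{- \frac{3 \left(73 + \frac{40}{3} - \frac{4640}{9}\right)}{116}} = - \left(-4\right) \sqrt{\left(- \frac{3}{116}\right) \left(- \frac{3863}{9}\right)} = - \left(-4\right) \sqrt{\frac{3863}{348}} = - \left(-4\right) \frac{\sqrt{336081}}{174} = - \frac{\left(-2\right) \sqrt{336081}}{87} = \frac{2 \sqrt{336081}}{87}$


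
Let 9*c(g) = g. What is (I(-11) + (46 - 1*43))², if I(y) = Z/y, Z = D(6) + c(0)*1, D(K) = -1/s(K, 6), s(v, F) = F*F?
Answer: 1413721/156816 ≈ 9.0152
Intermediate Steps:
c(g) = g/9
s(v, F) = F²
D(K) = -1/36 (D(K) = -1/(6²) = -1/36)
Z = -1/36 (Z = -1/36 + ((⅑)*0)*1 = -1/36 + 0*1 = -1/36 + 0 = -1/36 ≈ -0.027778)
I(y) = -1/(36*y)
(I(-11) + (46 - 1*43))² = (-1/36/(-11) + (46 - 1*43))² = (-1/36*(-1/11) + (46 - 43))² = (1/396 + 3)² = (1189/396)² = 1413721/156816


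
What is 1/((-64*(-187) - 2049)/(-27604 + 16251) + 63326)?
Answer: 11353/718930159 ≈ 1.5792e-5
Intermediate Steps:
1/((-64*(-187) - 2049)/(-27604 + 16251) + 63326) = 1/((11968 - 2049)/(-11353) + 63326) = 1/(9919*(-1/11353) + 63326) = 1/(-9919/11353 + 63326) = 1/(718930159/11353) = 11353/718930159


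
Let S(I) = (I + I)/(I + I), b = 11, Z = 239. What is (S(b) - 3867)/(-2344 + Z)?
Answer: 3866/2105 ≈ 1.8366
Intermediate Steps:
S(I) = 1 (S(I) = (2*I)/((2*I)) = (2*I)*(1/(2*I)) = 1)
(S(b) - 3867)/(-2344 + Z) = (1 - 3867)/(-2344 + 239) = -3866/(-2105) = -3866*(-1/2105) = 3866/2105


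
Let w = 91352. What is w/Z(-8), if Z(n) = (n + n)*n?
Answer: 11419/16 ≈ 713.69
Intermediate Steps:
Z(n) = 2*n**2 (Z(n) = (2*n)*n = 2*n**2)
w/Z(-8) = 91352/((2*(-8)**2)) = 91352/((2*64)) = 91352/128 = 91352*(1/128) = 11419/16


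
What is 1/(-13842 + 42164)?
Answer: 1/28322 ≈ 3.5308e-5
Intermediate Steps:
1/(-13842 + 42164) = 1/28322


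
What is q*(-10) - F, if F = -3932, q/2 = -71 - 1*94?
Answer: 7232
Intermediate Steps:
q = -330 (q = 2*(-71 - 1*94) = 2*(-71 - 94) = 2*(-165) = -330)
q*(-10) - F = -330*(-10) - 1*(-3932) = 3300 + 3932 = 7232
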